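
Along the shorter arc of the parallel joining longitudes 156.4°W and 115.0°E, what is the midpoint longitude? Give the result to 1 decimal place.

Signed shortest Δλ from -156.4° to +115.0° is -88.6°.
Midpoint longitude = -156.4° + (-88.6°)/2 = -156.4° − 44.3° = -200.7°.
Normalise into (−180°, 180°]: +159.3°.
(The naïve average (-156.4 + +115.0)/2 = -20.7° is on the wrong side of the globe.)

159.3°E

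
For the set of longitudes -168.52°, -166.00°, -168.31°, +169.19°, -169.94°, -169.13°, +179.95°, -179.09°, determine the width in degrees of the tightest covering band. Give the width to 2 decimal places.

24.81°

Sort the longitudes: -179.09°, -169.94°, -169.13°, -168.52°, -168.31°, -166.00°, +169.19°, +179.95°.
Eastward gaps between consecutive values (wrapping around): 9.15°, 0.81°, 0.61°, 0.21°, 2.31°, 335.19°, 10.76°, 0.96°.
Largest gap = 335.19° ⇒ minimal covering band is its complement: 360° − 335.19° = 24.81°.
Band runs from +169.19° eastward to -166.00°, crossing the antimeridian.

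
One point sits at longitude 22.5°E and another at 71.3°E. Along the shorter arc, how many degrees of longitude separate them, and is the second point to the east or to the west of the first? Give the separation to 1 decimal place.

Raw difference: 71.3 − 22.5 = 48.8°.
Normalise into (−180°, 180°]: 48.8° stays 48.8°.
Positive ⇒ the second point lies to the east; separation 48.8°.

48.8° east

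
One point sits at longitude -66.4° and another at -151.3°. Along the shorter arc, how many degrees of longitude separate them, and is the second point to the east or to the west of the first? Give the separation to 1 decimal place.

84.9° west

Raw difference: -151.3 − -66.4 = -84.9°.
Normalise into (−180°, 180°]: -84.9° stays -84.9°.
Negative ⇒ the second point lies to the west; separation 84.9°.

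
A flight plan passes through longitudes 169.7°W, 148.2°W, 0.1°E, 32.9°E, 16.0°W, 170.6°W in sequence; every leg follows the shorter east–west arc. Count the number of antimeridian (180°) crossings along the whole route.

Leg 1: -169.7° → -148.2°, shortest Δλ = 21.5° (east) — does not cross 180°.
Leg 2: -148.2° → +0.1°, shortest Δλ = 148.3° (east) — does not cross 180°.
Leg 3: +0.1° → +32.9°, shortest Δλ = 32.8° (east) — does not cross 180°.
Leg 4: +32.9° → -16.0°, shortest Δλ = -48.9° (west) — does not cross 180°.
Leg 5: -16.0° → -170.6°, shortest Δλ = -154.6° (west) — does not cross 180°.
Total crossings: 0.

0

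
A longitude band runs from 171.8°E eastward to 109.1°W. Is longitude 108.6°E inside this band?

Band width going east from +171.8° to -109.1°: ((-109.1 − 171.8) mod 360) = 79.1°.
Offset of +108.6° east of the west edge: ((108.6 − 171.8) mod 360) = 296.8°.
296.8° > 79.1° ⇒ outside.

No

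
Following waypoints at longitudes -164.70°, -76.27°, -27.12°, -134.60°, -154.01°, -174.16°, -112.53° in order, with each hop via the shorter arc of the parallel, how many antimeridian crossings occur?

Leg 1: -164.70° → -76.27°, shortest Δλ = 88.43° (east) — does not cross 180°.
Leg 2: -76.27° → -27.12°, shortest Δλ = 49.15° (east) — does not cross 180°.
Leg 3: -27.12° → -134.60°, shortest Δλ = -107.48° (west) — does not cross 180°.
Leg 4: -134.60° → -154.01°, shortest Δλ = -19.41° (west) — does not cross 180°.
Leg 5: -154.01° → -174.16°, shortest Δλ = -20.15° (west) — does not cross 180°.
Leg 6: -174.16° → -112.53°, shortest Δλ = 61.63° (east) — does not cross 180°.
Total crossings: 0.

0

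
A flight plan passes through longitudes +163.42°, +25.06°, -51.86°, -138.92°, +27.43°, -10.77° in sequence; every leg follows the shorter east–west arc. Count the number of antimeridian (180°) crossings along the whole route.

0

Leg 1: +163.42° → +25.06°, shortest Δλ = -138.36° (west) — does not cross 180°.
Leg 2: +25.06° → -51.86°, shortest Δλ = -76.92° (west) — does not cross 180°.
Leg 3: -51.86° → -138.92°, shortest Δλ = -87.06° (west) — does not cross 180°.
Leg 4: -138.92° → +27.43°, shortest Δλ = 166.35° (east) — does not cross 180°.
Leg 5: +27.43° → -10.77°, shortest Δλ = -38.2° (west) — does not cross 180°.
Total crossings: 0.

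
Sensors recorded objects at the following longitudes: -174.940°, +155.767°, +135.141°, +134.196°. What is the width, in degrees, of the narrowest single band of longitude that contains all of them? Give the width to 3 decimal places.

50.864°

Sort the longitudes: -174.940°, +134.196°, +135.141°, +155.767°.
Eastward gaps between consecutive values (wrapping around): 309.136°, 0.945°, 20.626°, 29.293°.
Largest gap = 309.136° ⇒ minimal covering band is its complement: 360° − 309.136° = 50.864°.
Band runs from +134.196° eastward to -174.940°, crossing the antimeridian.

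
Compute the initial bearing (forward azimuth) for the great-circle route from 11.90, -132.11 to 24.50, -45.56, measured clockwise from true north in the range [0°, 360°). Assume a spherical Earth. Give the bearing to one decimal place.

66.5°

Δλ = -45.56 − -132.11 = 86.55°.
θ = atan2( sin Δλ · cos φ₂ , cos φ₁ · sin φ₂ − sin φ₁ · cos φ₂ · cos Δλ )
  = atan2(0.90831, 0.39449) = 66.524° → normalised to [0°, 360°): 66.524°.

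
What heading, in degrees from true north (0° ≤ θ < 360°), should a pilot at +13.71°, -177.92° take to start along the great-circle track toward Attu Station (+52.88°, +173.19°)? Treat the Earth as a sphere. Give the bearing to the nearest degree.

352°

Δλ = 173.19 − -177.92 = 351.11°; wrapped into (−180°, 180°]: -8.89°.
θ = atan2( sin Δλ · cos φ₂ , cos φ₁ · sin φ₂ − sin φ₁ · cos φ₂ · cos Δλ )
  = atan2(-0.09326, 0.63334) = -8.377° → normalised to [0°, 360°): 351.623°.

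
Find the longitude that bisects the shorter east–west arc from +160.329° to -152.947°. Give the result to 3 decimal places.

Signed shortest Δλ from +160.329° to -152.947° is +46.724°.
Midpoint longitude = +160.329° + (+46.724°)/2 = +160.329° + 23.362° = +183.691°.
Normalise into (−180°, 180°]: -176.309°.
(The naïve average (+160.329 + -152.947)/2 = 3.691° is on the wrong side of the globe.)

-176.309°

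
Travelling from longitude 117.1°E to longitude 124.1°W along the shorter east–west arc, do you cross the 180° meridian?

Naïve |-124.1 − 117.1| = 241.2° > 180°, so the shorter arc goes the other way round — across 180°.
Signed shortest Δλ = ((-124.1 − 117.1 + 180) mod 360) − 180 = 118.8°.
Going east by 118.8° from +117.1° passes through 180° before reaching -124.1°.

Yes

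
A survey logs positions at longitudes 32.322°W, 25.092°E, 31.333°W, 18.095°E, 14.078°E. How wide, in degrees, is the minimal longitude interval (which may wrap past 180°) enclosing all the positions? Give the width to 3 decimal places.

57.414°

Sort the longitudes: -32.322°, -31.333°, +14.078°, +18.095°, +25.092°.
Eastward gaps between consecutive values (wrapping around): 0.989°, 45.411°, 4.017°, 6.997°, 302.586°.
Largest gap = 302.586° ⇒ minimal covering band is its complement: 360° − 302.586° = 57.414°.
Band runs from -32.322° eastward to +25.092°.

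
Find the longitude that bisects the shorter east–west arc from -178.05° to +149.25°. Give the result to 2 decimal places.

+165.60°

Signed shortest Δλ from -178.05° to +149.25° is -32.70°.
Midpoint longitude = -178.05° + (-32.70°)/2 = -178.05° − 16.35° = -194.40°.
Normalise into (−180°, 180°]: +165.60°.
(The naïve average (-178.05 + +149.25)/2 = -14.4° is on the wrong side of the globe.)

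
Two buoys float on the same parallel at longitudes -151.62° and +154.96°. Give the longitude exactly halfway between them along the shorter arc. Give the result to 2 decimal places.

Signed shortest Δλ from -151.62° to +154.96° is -53.42°.
Midpoint longitude = -151.62° + (-53.42°)/2 = -151.62° − 26.71° = -178.33°.
(The naïve average (-151.62 + +154.96)/2 = 1.67° is on the wrong side of the globe.)

-178.33°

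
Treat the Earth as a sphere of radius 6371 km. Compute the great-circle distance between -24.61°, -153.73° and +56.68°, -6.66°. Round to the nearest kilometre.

Δλ = -6.66 − -153.73 = 147.07°.
Δφ = 56.68 − -24.61 = 81.29°.
a = sin²(Δφ/2) + cos φ₁ · cos φ₂ · sin²(Δλ/2) = 0.883581.
c = 2·atan2(√a, √(1−a)) = 2.44520 rad → d = 6371·c ≈ 15578.37 km.

15578 km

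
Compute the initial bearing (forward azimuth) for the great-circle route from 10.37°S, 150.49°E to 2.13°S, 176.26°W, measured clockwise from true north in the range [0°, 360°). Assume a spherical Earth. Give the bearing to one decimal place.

78.3°

Δλ = -176.26 − 150.49 = -326.75°; wrapped into (−180°, 180°]: 33.25°.
θ = atan2( sin Δλ · cos φ₂ , cos φ₁ · sin φ₂ − sin φ₁ · cos φ₂ · cos Δλ )
  = atan2(0.54791, 0.11387) = 78.260° → normalised to [0°, 360°): 78.260°.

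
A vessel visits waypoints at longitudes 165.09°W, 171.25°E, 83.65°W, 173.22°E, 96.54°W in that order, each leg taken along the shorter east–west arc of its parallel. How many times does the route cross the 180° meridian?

Leg 1: -165.09° → +171.25°, shortest Δλ = -23.66° (west) — crosses 180°.
Leg 2: +171.25° → -83.65°, shortest Δλ = 105.1° (east) — crosses 180°.
Leg 3: -83.65° → +173.22°, shortest Δλ = -103.13° (west) — crosses 180°.
Leg 4: +173.22° → -96.54°, shortest Δλ = 90.24° (east) — crosses 180°.
Total crossings: 4.

4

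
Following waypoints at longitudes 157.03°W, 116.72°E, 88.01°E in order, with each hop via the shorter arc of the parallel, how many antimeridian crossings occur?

1

Leg 1: -157.03° → +116.72°, shortest Δλ = -86.25° (west) — crosses 180°.
Leg 2: +116.72° → +88.01°, shortest Δλ = -28.71° (west) — does not cross 180°.
Total crossings: 1.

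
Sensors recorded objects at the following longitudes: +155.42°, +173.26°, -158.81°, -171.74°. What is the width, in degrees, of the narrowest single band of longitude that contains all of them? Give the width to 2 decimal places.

45.77°

Sort the longitudes: -171.74°, -158.81°, +155.42°, +173.26°.
Eastward gaps between consecutive values (wrapping around): 12.93°, 314.23°, 17.84°, 15.00°.
Largest gap = 314.23° ⇒ minimal covering band is its complement: 360° − 314.23° = 45.77°.
Band runs from +155.42° eastward to -158.81°, crossing the antimeridian.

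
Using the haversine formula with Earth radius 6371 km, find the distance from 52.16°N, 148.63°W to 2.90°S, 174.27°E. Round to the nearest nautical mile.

Δλ = 174.27 − -148.63 = 322.90°; wrapped into (−180°, 180°]: -37.10°.
Δφ = -2.90 − 52.16 = -55.06°.
a = sin²(Δφ/2) + cos φ₁ · cos φ₂ · sin²(Δλ/2) = 0.275648.
c = 2·atan2(√a, √(1−a)) = 1.10548 rad → d = 6371·c ≈ 7043.03 km ≈ 3802.93 nmi.

3803 nmi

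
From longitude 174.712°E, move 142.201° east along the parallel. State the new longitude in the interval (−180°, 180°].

43.087°W

Start at +174.712°; shift +142.201° → +316.913°.
+316.913° lies outside (−180°, 180°]; subtract 360° → -43.087°.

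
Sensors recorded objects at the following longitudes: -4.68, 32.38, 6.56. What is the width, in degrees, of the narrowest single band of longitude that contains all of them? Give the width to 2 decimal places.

Sort the longitudes: -4.68°, +6.56°, +32.38°.
Eastward gaps between consecutive values (wrapping around): 11.24°, 25.82°, 322.94°.
Largest gap = 322.94° ⇒ minimal covering band is its complement: 360° − 322.94° = 37.06°.
Band runs from -4.68° eastward to +32.38°.

37.06°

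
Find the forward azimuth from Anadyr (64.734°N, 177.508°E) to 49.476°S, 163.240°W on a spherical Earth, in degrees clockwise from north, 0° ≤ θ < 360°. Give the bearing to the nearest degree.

166°

Δλ = -163.240 − 177.508 = -340.748°; wrapped into (−180°, 180°]: 19.252°.
θ = atan2( sin Δλ · cos φ₂ , cos φ₁ · sin φ₂ − sin φ₁ · cos φ₂ · cos Δλ )
  = atan2(0.21424, -0.87919) = 166.305° → normalised to [0°, 360°): 166.305°.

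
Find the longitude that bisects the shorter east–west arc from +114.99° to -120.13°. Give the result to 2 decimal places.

Signed shortest Δλ from +114.99° to -120.13° is +124.88°.
Midpoint longitude = +114.99° + (+124.88°)/2 = +114.99° + 62.44° = +177.43°.
(The naïve average (+114.99 + -120.13)/2 = -2.57° is on the wrong side of the globe.)

+177.43°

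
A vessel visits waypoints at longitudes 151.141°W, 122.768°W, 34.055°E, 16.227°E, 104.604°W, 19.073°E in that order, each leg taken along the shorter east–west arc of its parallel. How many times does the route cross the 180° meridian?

Leg 1: -151.141° → -122.768°, shortest Δλ = 28.373° (east) — does not cross 180°.
Leg 2: -122.768° → +34.055°, shortest Δλ = 156.823° (east) — does not cross 180°.
Leg 3: +34.055° → +16.227°, shortest Δλ = -17.828° (west) — does not cross 180°.
Leg 4: +16.227° → -104.604°, shortest Δλ = -120.831° (west) — does not cross 180°.
Leg 5: -104.604° → +19.073°, shortest Δλ = 123.677° (east) — does not cross 180°.
Total crossings: 0.

0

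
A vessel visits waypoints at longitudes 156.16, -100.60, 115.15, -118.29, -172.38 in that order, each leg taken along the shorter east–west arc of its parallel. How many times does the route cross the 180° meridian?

Leg 1: +156.16° → -100.60°, shortest Δλ = 103.24° (east) — crosses 180°.
Leg 2: -100.60° → +115.15°, shortest Δλ = -144.25° (west) — crosses 180°.
Leg 3: +115.15° → -118.29°, shortest Δλ = 126.56° (east) — crosses 180°.
Leg 4: -118.29° → -172.38°, shortest Δλ = -54.09° (west) — does not cross 180°.
Total crossings: 3.

3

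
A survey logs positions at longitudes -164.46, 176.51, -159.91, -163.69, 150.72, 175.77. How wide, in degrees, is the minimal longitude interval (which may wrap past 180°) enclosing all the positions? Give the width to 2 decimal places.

Sort the longitudes: -164.46°, -163.69°, -159.91°, +150.72°, +175.77°, +176.51°.
Eastward gaps between consecutive values (wrapping around): 0.77°, 3.78°, 310.63°, 25.05°, 0.74°, 19.03°.
Largest gap = 310.63° ⇒ minimal covering band is its complement: 360° − 310.63° = 49.37°.
Band runs from +150.72° eastward to -159.91°, crossing the antimeridian.

49.37°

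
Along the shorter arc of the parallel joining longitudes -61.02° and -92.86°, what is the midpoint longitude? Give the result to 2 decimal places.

-76.94°

Signed shortest Δλ from -61.02° to -92.86° is -31.84°.
Midpoint longitude = -61.02° + (-31.84°)/2 = -61.02° − 15.92° = -76.94°.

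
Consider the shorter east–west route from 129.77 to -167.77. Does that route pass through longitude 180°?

Naïve |-167.77 − 129.77| = 297.54° > 180°, so the shorter arc goes the other way round — across 180°.
Signed shortest Δλ = ((-167.77 − 129.77 + 180) mod 360) − 180 = 62.46°.
Going east by 62.46° from +129.77° passes through 180° before reaching -167.77°.

Yes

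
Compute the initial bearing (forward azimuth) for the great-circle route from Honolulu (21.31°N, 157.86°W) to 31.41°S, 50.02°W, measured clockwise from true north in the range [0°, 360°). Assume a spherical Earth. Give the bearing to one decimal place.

Δλ = -50.02 − -157.86 = 107.84°.
θ = atan2( sin Δλ · cos φ₂ , cos φ₁ · sin φ₂ − sin φ₁ · cos φ₂ · cos Δλ )
  = atan2(0.81242, -0.39051) = 115.672° → normalised to [0°, 360°): 115.672°.

115.7°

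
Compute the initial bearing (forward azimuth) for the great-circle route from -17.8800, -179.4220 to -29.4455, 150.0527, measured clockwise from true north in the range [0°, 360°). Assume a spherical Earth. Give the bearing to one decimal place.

241.8°

Δλ = 150.0527 − -179.4220 = 329.4747°; wrapped into (−180°, 180°]: -30.5253°.
θ = atan2( sin Δλ · cos φ₂ , cos φ₁ · sin φ₂ − sin φ₁ · cos φ₂ · cos Δλ )
  = atan2(-0.44231, -0.23754) = -118.238° → normalised to [0°, 360°): 241.762°.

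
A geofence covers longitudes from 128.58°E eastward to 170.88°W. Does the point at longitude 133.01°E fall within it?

Yes

Band width going east from +128.58° to -170.88°: ((-170.88 − 128.58) mod 360) = 60.54°.
Offset of +133.01° east of the west edge: ((133.01 − 128.58) mod 360) = 4.43°.
4.43° ≤ 60.54° ⇒ inside.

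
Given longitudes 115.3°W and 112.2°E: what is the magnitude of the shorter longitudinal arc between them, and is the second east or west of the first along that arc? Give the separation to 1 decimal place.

132.5° west

Raw difference: 112.2 − -115.3 = 227.5°.
Normalise into (−180°, 180°]: 227.5° − 360° = -132.5°.
Negative ⇒ the second point lies to the west; separation 132.5°.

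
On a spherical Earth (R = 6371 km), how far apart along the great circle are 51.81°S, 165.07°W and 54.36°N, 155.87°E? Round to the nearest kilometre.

12347 km

Δλ = 155.87 − -165.07 = 320.94°; wrapped into (−180°, 180°]: -39.06°.
Δφ = 54.36 − -51.81 = 106.17°.
a = sin²(Δφ/2) + cos φ₁ · cos φ₂ · sin²(Δλ/2) = 0.679506.
c = 2·atan2(√a, √(1−a)) = 1.93800 rad → d = 6371·c ≈ 12347.03 km.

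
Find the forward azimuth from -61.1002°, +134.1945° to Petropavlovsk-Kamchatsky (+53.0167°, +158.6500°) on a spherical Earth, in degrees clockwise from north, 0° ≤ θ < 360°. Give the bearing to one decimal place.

16.1°

Δλ = 158.6500 − 134.1945 = 24.4555°.
θ = atan2( sin Δλ · cos φ₂ , cos φ₁ · sin φ₂ − sin φ₁ · cos φ₂ · cos Δλ )
  = atan2(0.24905, 0.86546) = 16.054° → normalised to [0°, 360°): 16.054°.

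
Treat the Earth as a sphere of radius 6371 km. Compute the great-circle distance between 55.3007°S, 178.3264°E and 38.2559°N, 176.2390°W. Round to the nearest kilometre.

Δλ = -176.2390 − 178.3264 = -354.5654°; wrapped into (−180°, 180°]: 5.4346°.
Δφ = 38.2559 − -55.3007 = 93.5566°.
a = sin²(Δφ/2) + cos φ₁ · cos φ₂ · sin²(Δλ/2) = 0.532022.
c = 2·atan2(√a, √(1−a)) = 1.63488 rad → d = 6371·c ≈ 10415.85 km.

10416 km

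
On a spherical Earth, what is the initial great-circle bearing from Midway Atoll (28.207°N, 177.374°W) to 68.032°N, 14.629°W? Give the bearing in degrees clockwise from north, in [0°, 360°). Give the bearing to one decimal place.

Δλ = -14.629 − -177.374 = 162.745°.
θ = atan2( sin Δλ · cos φ₂ , cos φ₁ · sin φ₂ − sin φ₁ · cos φ₂ · cos Δλ )
  = atan2(0.11096, 0.98612) = 6.420° → normalised to [0°, 360°): 6.420°.

6.4°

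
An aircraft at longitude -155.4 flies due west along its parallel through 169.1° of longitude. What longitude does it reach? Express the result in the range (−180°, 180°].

Start at -155.4°; shift −169.1° → -324.5°.
-324.5° lies outside (−180°, 180°]; add 360° → +35.5°.

+35.5°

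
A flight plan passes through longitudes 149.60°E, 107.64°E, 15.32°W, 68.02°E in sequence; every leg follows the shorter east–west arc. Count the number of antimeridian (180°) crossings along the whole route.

0

Leg 1: +149.60° → +107.64°, shortest Δλ = -41.96° (west) — does not cross 180°.
Leg 2: +107.64° → -15.32°, shortest Δλ = -122.96° (west) — does not cross 180°.
Leg 3: -15.32° → +68.02°, shortest Δλ = 83.34° (east) — does not cross 180°.
Total crossings: 0.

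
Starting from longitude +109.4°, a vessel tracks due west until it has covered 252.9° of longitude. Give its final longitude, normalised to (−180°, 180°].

-143.5°

Start at +109.4°; shift −252.9° → -143.5°.
-143.5° already lies in (−180°, 180°].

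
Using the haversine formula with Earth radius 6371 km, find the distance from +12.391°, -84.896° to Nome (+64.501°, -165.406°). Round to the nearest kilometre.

8312 km

Δλ = -165.406 − -84.896 = -80.510°.
Δφ = 64.501 − 12.391 = 52.110°.
a = sin²(Δφ/2) + cos φ₁ · cos φ₂ · sin²(Δλ/2) = 0.368498.
c = 2·atan2(√a, √(1−a)) = 1.30466 rad → d = 6371·c ≈ 8311.99 km.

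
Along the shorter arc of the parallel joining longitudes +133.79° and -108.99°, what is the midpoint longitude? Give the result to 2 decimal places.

Signed shortest Δλ from +133.79° to -108.99° is +117.22°.
Midpoint longitude = +133.79° + (+117.22°)/2 = +133.79° + 58.61° = +192.40°.
Normalise into (−180°, 180°]: -167.60°.
(The naïve average (+133.79 + -108.99)/2 = 12.4° is on the wrong side of the globe.)

-167.60°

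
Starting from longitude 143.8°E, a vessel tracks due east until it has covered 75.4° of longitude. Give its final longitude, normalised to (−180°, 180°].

Start at +143.8°; shift +75.4° → +219.2°.
+219.2° lies outside (−180°, 180°]; subtract 360° → -140.8°.

140.8°W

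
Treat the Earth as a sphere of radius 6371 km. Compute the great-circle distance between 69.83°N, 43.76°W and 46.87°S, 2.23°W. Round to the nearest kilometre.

Δλ = -2.23 − -43.76 = 41.53°.
Δφ = -46.87 − 69.83 = -116.70°.
a = sin²(Δφ/2) + cos φ₁ · cos φ₂ · sin²(Δλ/2) = 0.754290.
c = 2·atan2(√a, √(1−a)) = 2.10433 rad → d = 6371·c ≈ 13406.69 km.

13407 km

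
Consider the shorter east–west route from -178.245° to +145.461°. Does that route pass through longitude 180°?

Yes

Naïve |145.461 − -178.245| = 323.706° > 180°, so the shorter arc goes the other way round — across 180°.
Signed shortest Δλ = ((145.461 − -178.245 + 180) mod 360) − 180 = -36.294°.
Going west by 36.294° from -178.245° passes through 180° before reaching +145.461°.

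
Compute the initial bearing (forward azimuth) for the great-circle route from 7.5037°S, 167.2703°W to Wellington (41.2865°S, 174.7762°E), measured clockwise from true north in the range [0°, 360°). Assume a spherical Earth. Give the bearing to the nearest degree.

202°

Δλ = 174.7762 − -167.2703 = 342.0465°; wrapped into (−180°, 180°]: -17.9535°.
θ = atan2( sin Δλ · cos φ₂ , cos φ₁ · sin φ₂ − sin φ₁ · cos φ₂ · cos Δλ )
  = atan2(-0.23162, -0.56082) = -157.559° → normalised to [0°, 360°): 202.441°.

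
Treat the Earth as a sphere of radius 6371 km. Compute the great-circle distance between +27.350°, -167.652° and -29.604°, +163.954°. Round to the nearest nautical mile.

Δλ = 163.954 − -167.652 = 331.606°; wrapped into (−180°, 180°]: -28.394°.
Δφ = -29.604 − 27.350 = -56.954°.
a = sin²(Δφ/2) + cos φ₁ · cos φ₂ · sin²(Δλ/2) = 0.273797.
c = 2·atan2(√a, √(1−a)) = 1.10133 rad → d = 6371·c ≈ 7016.60 km ≈ 3788.66 nmi.

3789 nmi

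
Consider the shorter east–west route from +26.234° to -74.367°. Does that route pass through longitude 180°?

Signed shortest Δλ = ((-74.367 − 26.234 + 180) mod 360) − 180 = -100.601°.
Going west by 100.601° from +26.234° reaches -74.367° without touching 180°.

No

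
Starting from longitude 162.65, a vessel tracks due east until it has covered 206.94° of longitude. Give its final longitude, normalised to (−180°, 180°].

Start at +162.65°; shift +206.94° → +369.59°.
+369.59° lies outside (−180°, 180°]; subtract 360° → +9.59°.

+9.59°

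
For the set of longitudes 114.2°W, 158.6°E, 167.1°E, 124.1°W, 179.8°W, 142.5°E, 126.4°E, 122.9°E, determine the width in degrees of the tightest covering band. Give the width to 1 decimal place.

Sort the longitudes: -179.8°, -124.1°, -114.2°, +122.9°, +126.4°, +142.5°, +158.6°, +167.1°.
Eastward gaps between consecutive values (wrapping around): 55.7°, 9.9°, 237.1°, 3.5°, 16.1°, 16.1°, 8.5°, 13.1°.
Largest gap = 237.1° ⇒ minimal covering band is its complement: 360° − 237.1° = 122.9°.
Band runs from +122.9° eastward to -114.2°, crossing the antimeridian.

122.9°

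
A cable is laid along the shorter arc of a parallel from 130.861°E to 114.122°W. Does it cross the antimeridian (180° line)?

Naïve |-114.122 − 130.861| = 244.983° > 180°, so the shorter arc goes the other way round — across 180°.
Signed shortest Δλ = ((-114.122 − 130.861 + 180) mod 360) − 180 = 115.017°.
Going east by 115.017° from +130.861° passes through 180° before reaching -114.122°.

Yes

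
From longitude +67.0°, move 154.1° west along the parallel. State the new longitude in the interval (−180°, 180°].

Start at +67.0°; shift −154.1° → -87.1°.
-87.1° already lies in (−180°, 180°].

-87.1°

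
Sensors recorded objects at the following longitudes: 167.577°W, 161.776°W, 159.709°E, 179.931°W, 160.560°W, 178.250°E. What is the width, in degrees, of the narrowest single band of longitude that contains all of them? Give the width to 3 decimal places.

Sort the longitudes: -179.931°, -167.577°, -161.776°, -160.560°, +159.709°, +178.250°.
Eastward gaps between consecutive values (wrapping around): 12.354°, 5.801°, 1.216°, 320.269°, 18.541°, 1.819°.
Largest gap = 320.269° ⇒ minimal covering band is its complement: 360° − 320.269° = 39.731°.
Band runs from +159.709° eastward to -160.560°, crossing the antimeridian.

39.731°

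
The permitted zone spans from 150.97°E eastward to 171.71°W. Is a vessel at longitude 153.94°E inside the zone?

Yes

Band width going east from +150.97° to -171.71°: ((-171.71 − 150.97) mod 360) = 37.32°.
Offset of +153.94° east of the west edge: ((153.94 − 150.97) mod 360) = 2.97°.
2.97° ≤ 37.32° ⇒ inside.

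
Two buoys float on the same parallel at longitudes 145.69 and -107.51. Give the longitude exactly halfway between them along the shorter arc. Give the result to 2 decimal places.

-160.91°

Signed shortest Δλ from +145.69° to -107.51° is +106.80°.
Midpoint longitude = +145.69° + (+106.80°)/2 = +145.69° + 53.40° = +199.09°.
Normalise into (−180°, 180°]: -160.91°.
(The naïve average (+145.69 + -107.51)/2 = 19.09° is on the wrong side of the globe.)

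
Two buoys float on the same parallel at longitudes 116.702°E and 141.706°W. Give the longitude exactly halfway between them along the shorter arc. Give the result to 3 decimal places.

Signed shortest Δλ from +116.702° to -141.706° is +101.592°.
Midpoint longitude = +116.702° + (+101.592°)/2 = +116.702° + 50.796° = +167.498°.
(The naïve average (+116.702 + -141.706)/2 = -12.502° is on the wrong side of the globe.)

167.498°E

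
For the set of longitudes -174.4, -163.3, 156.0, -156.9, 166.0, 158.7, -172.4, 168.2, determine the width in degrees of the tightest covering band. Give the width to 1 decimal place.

Sort the longitudes: -174.4°, -172.4°, -163.3°, -156.9°, +156.0°, +158.7°, +166.0°, +168.2°.
Eastward gaps between consecutive values (wrapping around): 2.0°, 9.1°, 6.4°, 312.9°, 2.7°, 7.3°, 2.2°, 17.4°.
Largest gap = 312.9° ⇒ minimal covering band is its complement: 360° − 312.9° = 47.1°.
Band runs from +156.0° eastward to -156.9°, crossing the antimeridian.

47.1°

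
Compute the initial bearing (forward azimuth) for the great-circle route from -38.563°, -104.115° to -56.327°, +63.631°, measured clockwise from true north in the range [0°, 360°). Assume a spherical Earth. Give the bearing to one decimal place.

Δλ = 63.631 − -104.115 = 167.746°.
θ = atan2( sin Δλ · cos φ₂ , cos φ₁ · sin φ₂ − sin φ₁ · cos φ₂ · cos Δλ )
  = atan2(0.11768, -0.98849) = 173.211° → normalised to [0°, 360°): 173.211°.

173.2°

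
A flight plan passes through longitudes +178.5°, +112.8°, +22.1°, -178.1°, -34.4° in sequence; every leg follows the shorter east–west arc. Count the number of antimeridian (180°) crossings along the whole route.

Leg 1: +178.5° → +112.8°, shortest Δλ = -65.7° (west) — does not cross 180°.
Leg 2: +112.8° → +22.1°, shortest Δλ = -90.7° (west) — does not cross 180°.
Leg 3: +22.1° → -178.1°, shortest Δλ = 159.8° (east) — crosses 180°.
Leg 4: -178.1° → -34.4°, shortest Δλ = 143.7° (east) — does not cross 180°.
Total crossings: 1.

1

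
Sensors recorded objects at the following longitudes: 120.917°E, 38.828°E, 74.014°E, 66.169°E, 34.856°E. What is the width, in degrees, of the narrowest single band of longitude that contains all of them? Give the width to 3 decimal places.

86.061°

Sort the longitudes: +34.856°, +38.828°, +66.169°, +74.014°, +120.917°.
Eastward gaps between consecutive values (wrapping around): 3.972°, 27.341°, 7.845°, 46.903°, 273.939°.
Largest gap = 273.939° ⇒ minimal covering band is its complement: 360° − 273.939° = 86.061°.
Band runs from +34.856° eastward to +120.917°.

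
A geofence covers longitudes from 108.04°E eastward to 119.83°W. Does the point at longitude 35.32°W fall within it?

No

Band width going east from +108.04° to -119.83°: ((-119.83 − 108.04) mod 360) = 132.13°.
Offset of -35.32° east of the west edge: ((-35.32 − 108.04) mod 360) = 216.64°.
216.64° > 132.13° ⇒ outside.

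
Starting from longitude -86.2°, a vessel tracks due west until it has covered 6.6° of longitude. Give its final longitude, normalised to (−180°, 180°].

Start at -86.2°; shift −6.6° → -92.8°.
-92.8° already lies in (−180°, 180°].

-92.8°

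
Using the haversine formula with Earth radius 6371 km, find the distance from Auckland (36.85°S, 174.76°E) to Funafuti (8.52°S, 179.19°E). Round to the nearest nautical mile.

Δλ = 179.19 − 174.76 = 4.43°.
Δφ = -8.52 − -36.85 = 28.33°.
a = sin²(Δφ/2) + cos φ₁ · cos φ₂ · sin²(Δλ/2) = 0.061068.
c = 2·atan2(√a, √(1−a)) = 0.49941 rad → d = 6371·c ≈ 3181.75 km ≈ 1718.01 nmi.

1718 nmi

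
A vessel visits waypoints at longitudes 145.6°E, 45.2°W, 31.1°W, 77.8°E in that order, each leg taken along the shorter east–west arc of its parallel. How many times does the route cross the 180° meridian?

1

Leg 1: +145.6° → -45.2°, shortest Δλ = 169.2° (east) — crosses 180°.
Leg 2: -45.2° → -31.1°, shortest Δλ = 14.1° (east) — does not cross 180°.
Leg 3: -31.1° → +77.8°, shortest Δλ = 108.9° (east) — does not cross 180°.
Total crossings: 1.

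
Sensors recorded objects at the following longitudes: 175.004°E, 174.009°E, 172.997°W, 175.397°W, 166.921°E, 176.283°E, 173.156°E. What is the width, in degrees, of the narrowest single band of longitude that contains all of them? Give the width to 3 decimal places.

Sort the longitudes: -175.397°, -172.997°, +166.921°, +173.156°, +174.009°, +175.004°, +176.283°.
Eastward gaps between consecutive values (wrapping around): 2.400°, 339.918°, 6.235°, 0.853°, 0.995°, 1.279°, 8.320°.
Largest gap = 339.918° ⇒ minimal covering band is its complement: 360° − 339.918° = 20.082°.
Band runs from +166.921° eastward to -172.997°, crossing the antimeridian.

20.082°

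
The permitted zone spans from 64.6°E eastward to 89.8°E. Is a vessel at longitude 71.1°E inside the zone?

Yes

Band width going east from +64.6° to +89.8°: ((89.8 − 64.6) mod 360) = 25.2°.
Offset of +71.1° east of the west edge: ((71.1 − 64.6) mod 360) = 6.5°.
6.5° ≤ 25.2° ⇒ inside.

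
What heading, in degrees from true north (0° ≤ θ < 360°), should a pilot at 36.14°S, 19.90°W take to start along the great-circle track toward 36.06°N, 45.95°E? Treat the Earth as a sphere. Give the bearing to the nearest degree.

48°

Δλ = 45.95 − -19.90 = 65.85°.
θ = atan2( sin Δλ · cos φ₂ , cos φ₁ · sin φ₂ − sin φ₁ · cos φ₂ · cos Δλ )
  = atan2(0.73765, 0.67042) = 47.733° → normalised to [0°, 360°): 47.733°.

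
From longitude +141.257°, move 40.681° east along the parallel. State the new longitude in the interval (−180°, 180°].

-178.062°

Start at +141.257°; shift +40.681° → +181.938°.
+181.938° lies outside (−180°, 180°]; subtract 360° → -178.062°.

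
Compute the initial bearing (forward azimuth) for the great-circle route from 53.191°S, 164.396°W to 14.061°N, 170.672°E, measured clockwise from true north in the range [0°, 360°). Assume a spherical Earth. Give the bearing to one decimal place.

Δλ = 170.672 − -164.396 = 335.068°; wrapped into (−180°, 180°]: -24.932°.
θ = atan2( sin Δλ · cos φ₂ , cos φ₁ · sin φ₂ − sin φ₁ · cos φ₂ · cos Δλ )
  = atan2(-0.40891, 0.84984) = -25.695° → normalised to [0°, 360°): 334.305°.

334.3°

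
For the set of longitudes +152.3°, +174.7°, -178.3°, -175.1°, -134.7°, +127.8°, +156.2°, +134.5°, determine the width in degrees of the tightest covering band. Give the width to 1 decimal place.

97.5°

Sort the longitudes: -178.3°, -175.1°, -134.7°, +127.8°, +134.5°, +152.3°, +156.2°, +174.7°.
Eastward gaps between consecutive values (wrapping around): 3.2°, 40.4°, 262.5°, 6.7°, 17.8°, 3.9°, 18.5°, 7.0°.
Largest gap = 262.5° ⇒ minimal covering band is its complement: 360° − 262.5° = 97.5°.
Band runs from +127.8° eastward to -134.7°, crossing the antimeridian.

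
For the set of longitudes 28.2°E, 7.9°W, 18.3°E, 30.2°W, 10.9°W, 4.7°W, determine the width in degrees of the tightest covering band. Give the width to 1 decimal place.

Sort the longitudes: -30.2°, -10.9°, -7.9°, -4.7°, +18.3°, +28.2°.
Eastward gaps between consecutive values (wrapping around): 19.3°, 3.0°, 3.2°, 23.0°, 9.9°, 301.6°.
Largest gap = 301.6° ⇒ minimal covering band is its complement: 360° − 301.6° = 58.4°.
Band runs from -30.2° eastward to +28.2°.

58.4°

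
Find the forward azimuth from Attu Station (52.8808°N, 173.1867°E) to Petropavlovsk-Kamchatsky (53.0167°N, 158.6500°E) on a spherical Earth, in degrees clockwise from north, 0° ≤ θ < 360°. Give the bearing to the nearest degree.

277°

Δλ = 158.6500 − 173.1867 = -14.5367°.
θ = atan2( sin Δλ · cos φ₂ , cos φ₁ · sin φ₂ − sin φ₁ · cos φ₂ · cos Δλ )
  = atan2(-0.15100, 0.01773) = -83.304° → normalised to [0°, 360°): 276.696°.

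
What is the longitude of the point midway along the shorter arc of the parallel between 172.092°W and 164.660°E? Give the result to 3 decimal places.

Signed shortest Δλ from -172.092° to +164.660° is -23.248°.
Midpoint longitude = -172.092° + (-23.248°)/2 = -172.092° − 11.624° = -183.716°.
Normalise into (−180°, 180°]: +176.284°.
(The naïve average (-172.092 + +164.660)/2 = -3.716° is on the wrong side of the globe.)

176.284°E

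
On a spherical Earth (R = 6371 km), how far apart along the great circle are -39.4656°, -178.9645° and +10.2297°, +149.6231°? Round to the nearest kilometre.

Δλ = 149.6231 − -178.9645 = 328.5876°; wrapped into (−180°, 180°]: -31.4124°.
Δφ = 10.2297 − -39.4656 = 49.6953°.
a = sin²(Δφ/2) + cos φ₁ · cos φ₂ · sin²(Δλ/2) = 0.232248.
c = 2·atan2(√a, √(1−a)) = 1.00569 rad → d = 6371·c ≈ 6407.26 km.

6407 km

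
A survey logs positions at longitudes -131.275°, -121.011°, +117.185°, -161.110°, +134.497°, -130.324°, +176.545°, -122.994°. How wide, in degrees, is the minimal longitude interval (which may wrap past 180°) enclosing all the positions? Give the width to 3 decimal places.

Sort the longitudes: -161.110°, -131.275°, -130.324°, -122.994°, -121.011°, +117.185°, +134.497°, +176.545°.
Eastward gaps between consecutive values (wrapping around): 29.835°, 0.951°, 7.330°, 1.983°, 238.196°, 17.312°, 42.048°, 22.345°.
Largest gap = 238.196° ⇒ minimal covering band is its complement: 360° − 238.196° = 121.804°.
Band runs from +117.185° eastward to -121.011°, crossing the antimeridian.

121.804°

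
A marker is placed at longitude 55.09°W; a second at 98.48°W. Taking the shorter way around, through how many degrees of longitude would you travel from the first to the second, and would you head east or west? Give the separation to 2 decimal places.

Raw difference: -98.48 − -55.09 = -43.39°.
Normalise into (−180°, 180°]: -43.39° stays -43.39°.
Negative ⇒ the second point lies to the west; separation 43.39°.

43.39° west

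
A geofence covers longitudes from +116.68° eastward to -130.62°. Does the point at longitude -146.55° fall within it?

Band width going east from +116.68° to -130.62°: ((-130.62 − 116.68) mod 360) = 112.70°.
Offset of -146.55° east of the west edge: ((-146.55 − 116.68) mod 360) = 96.77°.
96.77° ≤ 112.70° ⇒ inside.

Yes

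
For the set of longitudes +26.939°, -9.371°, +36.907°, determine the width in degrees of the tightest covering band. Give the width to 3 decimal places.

Sort the longitudes: -9.371°, +26.939°, +36.907°.
Eastward gaps between consecutive values (wrapping around): 36.310°, 9.968°, 313.722°.
Largest gap = 313.722° ⇒ minimal covering band is its complement: 360° − 313.722° = 46.278°.
Band runs from -9.371° eastward to +36.907°.

46.278°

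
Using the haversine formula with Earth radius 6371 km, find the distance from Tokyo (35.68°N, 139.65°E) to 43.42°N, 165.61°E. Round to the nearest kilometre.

Δλ = 165.61 − 139.65 = 25.96°.
Δφ = 43.42 − 35.68 = 7.74°.
a = sin²(Δφ/2) + cos φ₁ · cos φ₂ · sin²(Δλ/2) = 0.034320.
c = 2·atan2(√a, √(1−a)) = 0.37267 rad → d = 6371·c ≈ 2374.27 km.

2374 km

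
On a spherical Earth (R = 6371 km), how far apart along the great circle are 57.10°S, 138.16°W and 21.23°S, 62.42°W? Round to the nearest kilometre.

7184 km

Δλ = -62.42 − -138.16 = 75.74°.
Δφ = -21.23 − -57.10 = 35.87°.
a = sin²(Δφ/2) + cos φ₁ · cos φ₂ · sin²(Δλ/2) = 0.285624.
c = 2·atan2(√a, √(1−a)) = 1.12768 rad → d = 6371·c ≈ 7184.48 km.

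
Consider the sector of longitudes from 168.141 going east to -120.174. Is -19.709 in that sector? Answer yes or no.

Band width going east from +168.141° to -120.174°: ((-120.174 − 168.141) mod 360) = 71.685°.
Offset of -19.709° east of the west edge: ((-19.709 − 168.141) mod 360) = 172.150°.
172.150° > 71.685° ⇒ outside.

No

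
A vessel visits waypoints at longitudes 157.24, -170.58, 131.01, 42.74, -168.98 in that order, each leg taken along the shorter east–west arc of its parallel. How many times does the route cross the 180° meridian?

Leg 1: +157.24° → -170.58°, shortest Δλ = 32.18° (east) — crosses 180°.
Leg 2: -170.58° → +131.01°, shortest Δλ = -58.41° (west) — crosses 180°.
Leg 3: +131.01° → +42.74°, shortest Δλ = -88.27° (west) — does not cross 180°.
Leg 4: +42.74° → -168.98°, shortest Δλ = 148.28° (east) — crosses 180°.
Total crossings: 3.

3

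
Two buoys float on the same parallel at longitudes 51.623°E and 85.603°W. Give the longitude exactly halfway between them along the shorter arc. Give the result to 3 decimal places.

16.990°W

Signed shortest Δλ from +51.623° to -85.603° is -137.226°.
Midpoint longitude = +51.623° + (-137.226°)/2 = +51.623° − 68.613° = -16.990°.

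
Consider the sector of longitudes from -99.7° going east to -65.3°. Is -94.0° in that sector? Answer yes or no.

Yes

Band width going east from -99.7° to -65.3°: ((-65.3 − -99.7) mod 360) = 34.4°.
Offset of -94.0° east of the west edge: ((-94.0 − -99.7) mod 360) = 5.7°.
5.7° ≤ 34.4° ⇒ inside.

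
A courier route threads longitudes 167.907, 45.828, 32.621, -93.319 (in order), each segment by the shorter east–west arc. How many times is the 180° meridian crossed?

Leg 1: +167.907° → +45.828°, shortest Δλ = -122.079° (west) — does not cross 180°.
Leg 2: +45.828° → +32.621°, shortest Δλ = -13.207° (west) — does not cross 180°.
Leg 3: +32.621° → -93.319°, shortest Δλ = -125.94° (west) — does not cross 180°.
Total crossings: 0.

0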